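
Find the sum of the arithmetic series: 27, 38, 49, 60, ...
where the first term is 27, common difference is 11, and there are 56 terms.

Sₙ = n/2 × (first + last)
Last term = a + (n-1)d = 27 + (56-1)×11 = 632
S_56 = 56/2 × (27 + 632)
S_56 = 56/2 × 659 = 18452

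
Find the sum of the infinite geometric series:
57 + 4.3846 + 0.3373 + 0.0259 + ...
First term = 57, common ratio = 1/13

For |r| < 1, S = a / (1 - r)
S = 57 / (1 - (1/13))
S = 57 / (12/13)
S = 247/4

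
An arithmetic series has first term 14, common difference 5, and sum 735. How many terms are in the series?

Using S = n/2 × [2a + (n-1)d]
735 = n/2 × [2(14) + (n-1)(5)]
735 = n/2 × [28 + 5n - 5]
1470 = n × [23 + 5n]
5n² + (23)n - 1470 = 0
Discriminant: Δ = (23)² - 4(5)(-1470) = 529 + 29400 = 29929
√Δ = 173
n = [-(23) + √Δ] / (2·5) = (-23 + 173) / 10 = 150 / 10 = 15
(The negative root is discarded since n must be a positive integer.)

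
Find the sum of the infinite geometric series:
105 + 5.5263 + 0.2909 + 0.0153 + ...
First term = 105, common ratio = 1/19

For |r| < 1, S = a / (1 - r)
S = 105 / (1 - (1/19))
S = 105 / (18/19)
S = 665/6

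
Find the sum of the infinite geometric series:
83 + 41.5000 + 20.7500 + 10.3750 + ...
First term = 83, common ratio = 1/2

For |r| < 1, S = a / (1 - r)
S = 83 / (1 - (1/2))
S = 83 / (1/2)
S = 166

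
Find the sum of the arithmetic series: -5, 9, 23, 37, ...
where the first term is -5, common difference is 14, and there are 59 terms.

Sₙ = n/2 × (first + last)
Last term = a + (n-1)d = -5 + (59-1)×14 = 807
S_59 = 59/2 × (-5 + 807)
S_59 = 59/2 × 802 = 23659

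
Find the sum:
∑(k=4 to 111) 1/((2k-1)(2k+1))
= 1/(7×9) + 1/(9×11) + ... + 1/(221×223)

Partial fractions: 1/((2k-1)(2k+1)) = (1/2)[1/(2k-1) - 1/(2k+1)]
The series telescopes:
= (1/2)[1/7 - 1/223]
= 108/1561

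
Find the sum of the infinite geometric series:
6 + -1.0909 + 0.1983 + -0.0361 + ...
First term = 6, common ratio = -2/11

For |r| < 1, S = a / (1 - r)
S = 6 / (1 - (-2/11))
S = 6 / (13/11)
S = 66/13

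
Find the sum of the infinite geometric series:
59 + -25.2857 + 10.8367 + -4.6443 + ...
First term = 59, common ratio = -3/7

For |r| < 1, S = a / (1 - r)
S = 59 / (1 - (-3/7))
S = 59 / (10/7)
S = 413/10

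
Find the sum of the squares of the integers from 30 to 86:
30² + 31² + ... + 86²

Use ∑_{k=1}^{n} k² = n(n+1)(2n+1)/6, then subtract the first 29 terms.
∑_{k=1}^{86} k² = 86×87×173/6 = 215731
∑_{k=1}^{29} k² = 29×30×59/6 = 8555
∑_{k=30}^{86} k² = 215731 - 8555 = 207176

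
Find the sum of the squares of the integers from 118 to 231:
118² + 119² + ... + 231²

Use ∑_{k=1}^{n} k² = n(n+1)(2n+1)/6, then subtract the first 117 terms.
∑_{k=1}^{231} k² = 231×232×463/6 = 4135516
∑_{k=1}^{117} k² = 117×118×235/6 = 540735
∑_{k=118}^{231} k² = 4135516 - 540735 = 3594781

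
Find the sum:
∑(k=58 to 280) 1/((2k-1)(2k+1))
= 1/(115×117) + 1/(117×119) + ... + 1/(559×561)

Partial fractions: 1/((2k-1)(2k+1)) = (1/2)[1/(2k-1) - 1/(2k+1)]
The series telescopes:
= (1/2)[1/115 - 1/561]
= 223/64515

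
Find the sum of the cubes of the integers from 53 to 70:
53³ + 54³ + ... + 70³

Use ∑_{k=1}^{n} k³ = [n(n+1)/2]², then subtract the first 52 terms.
∑_{k=1}^{70} k³ = [70×71/2]² = 2485² = 6175225
∑_{k=1}^{52} k³ = [52×53/2]² = 1378² = 1898884
∑_{k=53}^{70} k³ = 6175225 - 1898884 = 4276341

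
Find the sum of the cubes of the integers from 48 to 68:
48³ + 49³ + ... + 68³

Use ∑_{k=1}^{n} k³ = [n(n+1)/2]², then subtract the first 47 terms.
∑_{k=1}^{68} k³ = [68×69/2]² = 2346² = 5503716
∑_{k=1}^{47} k³ = [47×48/2]² = 1128² = 1272384
∑_{k=48}^{68} k³ = 5503716 - 1272384 = 4231332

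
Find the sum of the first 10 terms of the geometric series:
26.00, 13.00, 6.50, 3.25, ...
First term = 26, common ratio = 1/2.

Sₙ = a(1 - rⁿ) / (1 - r)
S_10 = 26(1 - (1/2)^10) / (1 - (1/2))
S_10 = 26(1 - (1/1024)) / (1/2)
S_10 = 13299/256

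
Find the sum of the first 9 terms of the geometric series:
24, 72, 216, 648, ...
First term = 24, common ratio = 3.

Sₙ = a(1 - rⁿ) / (1 - r)
S_9 = 24(1 - 3^9) / (1 - 3)
S_9 = 24(1 - 19683) / (-2)
S_9 = 236184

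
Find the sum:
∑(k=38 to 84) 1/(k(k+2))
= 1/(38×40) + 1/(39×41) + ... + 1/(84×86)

Partial fractions: 1/(k(k+2)) = (1/2)[1/k - 1/(k+2)]
Telescoping leaves the first two and last two terms:
= (1/2)[1/38 + 1/39 - 1/85 - 1/86]
= 38681/2708355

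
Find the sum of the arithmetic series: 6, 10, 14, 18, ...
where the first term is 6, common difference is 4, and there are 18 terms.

Sₙ = n/2 × (first + last)
Last term = a + (n-1)d = 6 + (18-1)×4 = 74
S_18 = 18/2 × (6 + 74)
S_18 = 18/2 × 80 = 720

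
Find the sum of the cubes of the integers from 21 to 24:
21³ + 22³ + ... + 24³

Use ∑_{k=1}^{n} k³ = [n(n+1)/2]², then subtract the first 20 terms.
∑_{k=1}^{24} k³ = [24×25/2]² = 300² = 90000
∑_{k=1}^{20} k³ = [20×21/2]² = 210² = 44100
∑_{k=21}^{24} k³ = 90000 - 44100 = 45900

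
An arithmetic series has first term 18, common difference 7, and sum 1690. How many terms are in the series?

Using S = n/2 × [2a + (n-1)d]
1690 = n/2 × [2(18) + (n-1)(7)]
1690 = n/2 × [36 + 7n - 7]
3380 = n × [29 + 7n]
7n² + (29)n - 3380 = 0
Discriminant: Δ = (29)² - 4(7)(-3380) = 841 + 94640 = 95481
√Δ = 309
n = [-(29) + √Δ] / (2·7) = (-29 + 309) / 14 = 280 / 14 = 20
(The negative root is discarded since n must be a positive integer.)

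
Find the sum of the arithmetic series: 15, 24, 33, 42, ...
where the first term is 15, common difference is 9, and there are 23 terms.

Sₙ = n/2 × (first + last)
Last term = a + (n-1)d = 15 + (23-1)×9 = 213
S_23 = 23/2 × (15 + 213)
S_23 = 23/2 × 228 = 2622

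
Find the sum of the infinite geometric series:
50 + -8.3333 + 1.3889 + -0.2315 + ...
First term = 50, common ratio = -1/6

For |r| < 1, S = a / (1 - r)
S = 50 / (1 - (-1/6))
S = 50 / (7/6)
S = 300/7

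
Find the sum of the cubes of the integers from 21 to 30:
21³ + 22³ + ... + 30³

Use ∑_{k=1}^{n} k³ = [n(n+1)/2]², then subtract the first 20 terms.
∑_{k=1}^{30} k³ = [30×31/2]² = 465² = 216225
∑_{k=1}^{20} k³ = [20×21/2]² = 210² = 44100
∑_{k=21}^{30} k³ = 216225 - 44100 = 172125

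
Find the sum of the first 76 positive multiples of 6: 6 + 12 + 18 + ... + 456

Factor out 6: = 6(1 + 2 + ... + 76) = 6 × n(n+1)/2
= 6 × 76×77/2
= 6 × 2926
= 17556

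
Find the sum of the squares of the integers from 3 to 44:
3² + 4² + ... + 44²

Use ∑_{k=1}^{n} k² = n(n+1)(2n+1)/6, then subtract the first 2 terms.
∑_{k=1}^{44} k² = 44×45×89/6 = 29370
∑_{k=1}^{2} k² = 2×3×5/6 = 5
∑_{k=3}^{44} k² = 29370 - 5 = 29365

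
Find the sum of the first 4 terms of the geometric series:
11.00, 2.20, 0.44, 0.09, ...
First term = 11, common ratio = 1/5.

Sₙ = a(1 - rⁿ) / (1 - r)
S_4 = 11(1 - (1/5)^4) / (1 - (1/5))
S_4 = 11(1 - (1/625)) / (4/5)
S_4 = 1716/125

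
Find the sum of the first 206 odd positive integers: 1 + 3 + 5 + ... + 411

Sum of first n odd numbers = n²
= 206²
= 42436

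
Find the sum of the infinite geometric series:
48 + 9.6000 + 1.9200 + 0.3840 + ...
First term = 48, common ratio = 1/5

For |r| < 1, S = a / (1 - r)
S = 48 / (1 - (1/5))
S = 48 / (4/5)
S = 60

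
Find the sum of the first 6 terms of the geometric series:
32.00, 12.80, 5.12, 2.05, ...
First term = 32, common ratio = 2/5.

Sₙ = a(1 - rⁿ) / (1 - r)
S_6 = 32(1 - (2/5)^6) / (1 - (2/5))
S_6 = 32(1 - (64/15625)) / (3/5)
S_6 = 165984/3125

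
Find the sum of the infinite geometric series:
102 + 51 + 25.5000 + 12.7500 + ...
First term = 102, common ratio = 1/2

For |r| < 1, S = a / (1 - r)
S = 102 / (1 - (1/2))
S = 102 / (1/2)
S = 204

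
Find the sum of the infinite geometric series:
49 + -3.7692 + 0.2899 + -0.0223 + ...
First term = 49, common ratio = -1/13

For |r| < 1, S = a / (1 - r)
S = 49 / (1 - (-1/13))
S = 49 / (14/13)
S = 91/2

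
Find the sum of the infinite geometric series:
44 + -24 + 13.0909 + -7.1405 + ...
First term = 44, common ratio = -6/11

For |r| < 1, S = a / (1 - r)
S = 44 / (1 - (-6/11))
S = 44 / (17/11)
S = 484/17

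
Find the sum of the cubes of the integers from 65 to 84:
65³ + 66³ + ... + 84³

Use ∑_{k=1}^{n} k³ = [n(n+1)/2]², then subtract the first 64 terms.
∑_{k=1}^{84} k³ = [84×85/2]² = 3570² = 12744900
∑_{k=1}^{64} k³ = [64×65/2]² = 2080² = 4326400
∑_{k=65}^{84} k³ = 12744900 - 4326400 = 8418500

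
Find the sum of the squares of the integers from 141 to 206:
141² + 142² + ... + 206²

Use ∑_{k=1}^{n} k² = n(n+1)(2n+1)/6, then subtract the first 140 terms.
∑_{k=1}^{206} k² = 206×207×413/6 = 2935191
∑_{k=1}^{140} k² = 140×141×281/6 = 924490
∑_{k=141}^{206} k² = 2935191 - 924490 = 2010701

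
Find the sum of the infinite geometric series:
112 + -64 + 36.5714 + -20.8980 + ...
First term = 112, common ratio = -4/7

For |r| < 1, S = a / (1 - r)
S = 112 / (1 - (-4/7))
S = 112 / (11/7)
S = 784/11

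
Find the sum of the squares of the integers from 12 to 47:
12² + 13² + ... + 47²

Use ∑_{k=1}^{n} k² = n(n+1)(2n+1)/6, then subtract the first 11 terms.
∑_{k=1}^{47} k² = 47×48×95/6 = 35720
∑_{k=1}^{11} k² = 11×12×23/6 = 506
∑_{k=12}^{47} k² = 35720 - 506 = 35214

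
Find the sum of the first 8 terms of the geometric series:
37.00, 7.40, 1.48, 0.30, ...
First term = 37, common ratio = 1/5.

Sₙ = a(1 - rⁿ) / (1 - r)
S_8 = 37(1 - (1/5)^8) / (1 - (1/5))
S_8 = 37(1 - (1/390625)) / (4/5)
S_8 = 3613272/78125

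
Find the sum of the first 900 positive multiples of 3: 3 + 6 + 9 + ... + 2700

Factor out 3: = 3(1 + 2 + ... + 900) = 3 × n(n+1)/2
= 3 × 900×901/2
= 3 × 405450
= 1216350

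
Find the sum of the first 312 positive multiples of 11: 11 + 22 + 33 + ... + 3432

Factor out 11: = 11(1 + 2 + ... + 312) = 11 × n(n+1)/2
= 11 × 312×313/2
= 11 × 48828
= 537108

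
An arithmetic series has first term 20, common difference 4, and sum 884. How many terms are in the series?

Using S = n/2 × [2a + (n-1)d]
884 = n/2 × [2(20) + (n-1)(4)]
884 = n/2 × [40 + 4n - 4]
1768 = n × [36 + 4n]
4n² + (36)n - 1768 = 0
Discriminant: Δ = (36)² - 4(4)(-1768) = 1296 + 28288 = 29584
√Δ = 172
n = [-(36) + √Δ] / (2·4) = (-36 + 172) / 8 = 136 / 8 = 17
(The negative root is discarded since n must be a positive integer.)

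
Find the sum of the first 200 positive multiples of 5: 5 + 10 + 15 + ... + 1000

Factor out 5: = 5(1 + 2 + ... + 200) = 5 × n(n+1)/2
= 5 × 200×201/2
= 5 × 20100
= 100500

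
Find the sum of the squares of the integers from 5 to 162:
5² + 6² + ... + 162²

Use ∑_{k=1}^{n} k² = n(n+1)(2n+1)/6, then subtract the first 4 terms.
∑_{k=1}^{162} k² = 162×163×325/6 = 1430325
∑_{k=1}^{4} k² = 4×5×9/6 = 30
∑_{k=5}^{162} k² = 1430325 - 30 = 1430295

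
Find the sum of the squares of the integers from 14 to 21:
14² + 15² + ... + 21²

Use ∑_{k=1}^{n} k² = n(n+1)(2n+1)/6, then subtract the first 13 terms.
∑_{k=1}^{21} k² = 21×22×43/6 = 3311
∑_{k=1}^{13} k² = 13×14×27/6 = 819
∑_{k=14}^{21} k² = 3311 - 819 = 2492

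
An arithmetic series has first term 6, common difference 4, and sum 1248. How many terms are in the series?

Using S = n/2 × [2a + (n-1)d]
1248 = n/2 × [2(6) + (n-1)(4)]
1248 = n/2 × [12 + 4n - 4]
2496 = n × [8 + 4n]
4n² + (8)n - 2496 = 0
Discriminant: Δ = (8)² - 4(4)(-2496) = 64 + 39936 = 40000
√Δ = 200
n = [-(8) + √Δ] / (2·4) = (-8 + 200) / 8 = 192 / 8 = 24
(The negative root is discarded since n must be a positive integer.)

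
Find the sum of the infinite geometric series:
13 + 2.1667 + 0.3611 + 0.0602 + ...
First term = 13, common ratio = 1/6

For |r| < 1, S = a / (1 - r)
S = 13 / (1 - (1/6))
S = 13 / (5/6)
S = 78/5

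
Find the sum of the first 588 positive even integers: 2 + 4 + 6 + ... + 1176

Sum of first n even numbers = n(n+1)
= 588×589
= 346332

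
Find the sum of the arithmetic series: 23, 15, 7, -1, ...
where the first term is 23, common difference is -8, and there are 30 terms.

Sₙ = n/2 × (first + last)
Last term = a + (n-1)d = 23 + (30-1)×(-8) = -209
S_30 = 30/2 × (23 + (-209))
S_30 = 30/2 × (-186) = -2790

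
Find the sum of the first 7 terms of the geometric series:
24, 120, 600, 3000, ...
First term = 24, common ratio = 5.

Sₙ = a(1 - rⁿ) / (1 - r)
S_7 = 24(1 - 5^7) / (1 - 5)
S_7 = 24(1 - 78125) / (-4)
S_7 = 468744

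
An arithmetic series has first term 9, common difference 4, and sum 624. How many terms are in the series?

Using S = n/2 × [2a + (n-1)d]
624 = n/2 × [2(9) + (n-1)(4)]
624 = n/2 × [18 + 4n - 4]
1248 = n × [14 + 4n]
4n² + (14)n - 1248 = 0
Discriminant: Δ = (14)² - 4(4)(-1248) = 196 + 19968 = 20164
√Δ = 142
n = [-(14) + √Δ] / (2·4) = (-14 + 142) / 8 = 128 / 8 = 16
(The negative root is discarded since n must be a positive integer.)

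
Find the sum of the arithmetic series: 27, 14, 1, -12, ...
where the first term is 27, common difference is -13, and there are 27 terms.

Sₙ = n/2 × (first + last)
Last term = a + (n-1)d = 27 + (27-1)×(-13) = -311
S_27 = 27/2 × (27 + (-311))
S_27 = 27/2 × (-284) = -3834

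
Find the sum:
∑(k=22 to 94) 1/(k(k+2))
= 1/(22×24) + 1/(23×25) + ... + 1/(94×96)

Partial fractions: 1/(k(k+2)) = (1/2)[1/k - 1/(k+2)]
Telescoping leaves the first two and last two terms:
= (1/2)[1/22 + 1/23 - 1/95 - 1/96]
= 156877/4614720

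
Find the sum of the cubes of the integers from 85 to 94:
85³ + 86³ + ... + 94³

Use ∑_{k=1}^{n} k³ = [n(n+1)/2]², then subtract the first 84 terms.
∑_{k=1}^{94} k³ = [94×95/2]² = 4465² = 19936225
∑_{k=1}^{84} k³ = [84×85/2]² = 3570² = 12744900
∑_{k=85}^{94} k³ = 19936225 - 12744900 = 7191325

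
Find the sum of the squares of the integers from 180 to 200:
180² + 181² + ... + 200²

Use ∑_{k=1}^{n} k² = n(n+1)(2n+1)/6, then subtract the first 179 terms.
∑_{k=1}^{200} k² = 200×201×401/6 = 2686700
∑_{k=1}^{179} k² = 179×180×359/6 = 1927830
∑_{k=180}^{200} k² = 2686700 - 1927830 = 758870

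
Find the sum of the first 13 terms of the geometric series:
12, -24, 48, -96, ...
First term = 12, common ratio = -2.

Sₙ = a(1 - rⁿ) / (1 - r)
S_13 = 12(1 - (-2)^13) / (1 - (-2))
S_13 = 12(1 - (-8192)) / (3)
S_13 = 32772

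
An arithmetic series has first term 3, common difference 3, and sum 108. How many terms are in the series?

Using S = n/2 × [2a + (n-1)d]
108 = n/2 × [2(3) + (n-1)(3)]
108 = n/2 × [6 + 3n - 3]
216 = n × [3 + 3n]
3n² + (3)n - 216 = 0
Discriminant: Δ = (3)² - 4(3)(-216) = 9 + 2592 = 2601
√Δ = 51
n = [-(3) + √Δ] / (2·3) = (-3 + 51) / 6 = 48 / 6 = 8
(The negative root is discarded since n must be a positive integer.)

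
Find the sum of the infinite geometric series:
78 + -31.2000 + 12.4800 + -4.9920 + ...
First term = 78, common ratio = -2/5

For |r| < 1, S = a / (1 - r)
S = 78 / (1 - (-2/5))
S = 78 / (7/5)
S = 390/7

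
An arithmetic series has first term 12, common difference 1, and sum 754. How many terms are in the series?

Using S = n/2 × [2a + (n-1)d]
754 = n/2 × [2(12) + (n-1)(1)]
754 = n/2 × [24 + 1n - 1]
1508 = n × [23 + 1n]
1n² + (23)n - 1508 = 0
Discriminant: Δ = (23)² - 4(1)(-1508) = 529 + 6032 = 6561
√Δ = 81
n = [-(23) + √Δ] / (2·1) = (-23 + 81) / 2 = 58 / 2 = 29
(The negative root is discarded since n must be a positive integer.)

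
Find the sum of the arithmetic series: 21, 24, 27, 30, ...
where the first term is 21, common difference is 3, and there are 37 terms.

Sₙ = n/2 × (first + last)
Last term = a + (n-1)d = 21 + (37-1)×3 = 129
S_37 = 37/2 × (21 + 129)
S_37 = 37/2 × 150 = 2775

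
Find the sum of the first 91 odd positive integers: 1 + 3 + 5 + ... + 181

Sum of first n odd numbers = n²
= 91²
= 8281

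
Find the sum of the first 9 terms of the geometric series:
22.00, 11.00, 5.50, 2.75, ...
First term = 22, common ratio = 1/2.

Sₙ = a(1 - rⁿ) / (1 - r)
S_9 = 22(1 - (1/2)^9) / (1 - (1/2))
S_9 = 22(1 - (1/512)) / (1/2)
S_9 = 5621/128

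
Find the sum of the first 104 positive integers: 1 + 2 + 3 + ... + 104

Formula: ∑k = n(n+1)/2
= 104×105/2
= 10920/2
= 5460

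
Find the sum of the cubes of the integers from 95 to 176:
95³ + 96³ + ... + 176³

Use ∑_{k=1}^{n} k³ = [n(n+1)/2]², then subtract the first 94 terms.
∑_{k=1}^{176} k³ = [176×177/2]² = 15576² = 242611776
∑_{k=1}^{94} k³ = [94×95/2]² = 4465² = 19936225
∑_{k=95}^{176} k³ = 242611776 - 19936225 = 222675551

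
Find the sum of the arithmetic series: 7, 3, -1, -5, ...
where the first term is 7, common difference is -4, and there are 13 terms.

Sₙ = n/2 × (first + last)
Last term = a + (n-1)d = 7 + (13-1)×(-4) = -41
S_13 = 13/2 × (7 + (-41))
S_13 = 13/2 × (-34) = -221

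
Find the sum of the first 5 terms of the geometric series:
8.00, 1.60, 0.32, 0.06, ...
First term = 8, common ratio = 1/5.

Sₙ = a(1 - rⁿ) / (1 - r)
S_5 = 8(1 - (1/5)^5) / (1 - (1/5))
S_5 = 8(1 - (1/3125)) / (4/5)
S_5 = 6248/625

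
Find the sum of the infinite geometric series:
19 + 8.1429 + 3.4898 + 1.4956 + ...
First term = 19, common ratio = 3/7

For |r| < 1, S = a / (1 - r)
S = 19 / (1 - (3/7))
S = 19 / (4/7)
S = 133/4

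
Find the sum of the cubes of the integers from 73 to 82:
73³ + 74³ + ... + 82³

Use ∑_{k=1}^{n} k³ = [n(n+1)/2]², then subtract the first 72 terms.
∑_{k=1}^{82} k³ = [82×83/2]² = 3403² = 11580409
∑_{k=1}^{72} k³ = [72×73/2]² = 2628² = 6906384
∑_{k=73}^{82} k³ = 11580409 - 6906384 = 4674025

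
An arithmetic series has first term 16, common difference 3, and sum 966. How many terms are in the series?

Using S = n/2 × [2a + (n-1)d]
966 = n/2 × [2(16) + (n-1)(3)]
966 = n/2 × [32 + 3n - 3]
1932 = n × [29 + 3n]
3n² + (29)n - 1932 = 0
Discriminant: Δ = (29)² - 4(3)(-1932) = 841 + 23184 = 24025
√Δ = 155
n = [-(29) + √Δ] / (2·3) = (-29 + 155) / 6 = 126 / 6 = 21
(The negative root is discarded since n must be a positive integer.)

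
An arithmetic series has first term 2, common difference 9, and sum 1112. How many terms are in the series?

Using S = n/2 × [2a + (n-1)d]
1112 = n/2 × [2(2) + (n-1)(9)]
1112 = n/2 × [4 + 9n - 9]
2224 = n × [-5 + 9n]
9n² + (-5)n - 2224 = 0
Discriminant: Δ = (-5)² - 4(9)(-2224) = 25 + 80064 = 80089
√Δ = 283
n = [-(-5) + √Δ] / (2·9) = (5 + 283) / 18 = 288 / 18 = 16
(The negative root is discarded since n must be a positive integer.)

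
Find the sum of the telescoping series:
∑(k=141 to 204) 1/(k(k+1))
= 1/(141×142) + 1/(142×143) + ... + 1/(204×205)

Partial fractions: 1/(k(k+1)) = 1/k - 1/(k+1)
The series telescopes:
= (1/141 - 1/142) + (1/142 - 1/143) + ... + (1/204 - 1/205)
= 1/141 - 1/205
= 64/28905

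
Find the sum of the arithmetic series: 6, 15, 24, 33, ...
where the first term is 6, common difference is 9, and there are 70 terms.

Sₙ = n/2 × (first + last)
Last term = a + (n-1)d = 6 + (70-1)×9 = 627
S_70 = 70/2 × (6 + 627)
S_70 = 70/2 × 633 = 22155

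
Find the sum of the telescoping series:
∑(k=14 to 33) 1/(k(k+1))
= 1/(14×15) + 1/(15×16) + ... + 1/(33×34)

Partial fractions: 1/(k(k+1)) = 1/k - 1/(k+1)
The series telescopes:
= (1/14 - 1/15) + (1/15 - 1/16) + ... + (1/33 - 1/34)
= 1/14 - 1/34
= 5/119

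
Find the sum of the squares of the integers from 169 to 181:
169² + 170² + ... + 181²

Use ∑_{k=1}^{n} k² = n(n+1)(2n+1)/6, then subtract the first 168 terms.
∑_{k=1}^{181} k² = 181×182×363/6 = 1992991
∑_{k=1}^{168} k² = 168×169×337/6 = 1594684
∑_{k=169}^{181} k² = 1992991 - 1594684 = 398307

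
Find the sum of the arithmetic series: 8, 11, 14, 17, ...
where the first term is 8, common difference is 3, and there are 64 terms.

Sₙ = n/2 × (first + last)
Last term = a + (n-1)d = 8 + (64-1)×3 = 197
S_64 = 64/2 × (8 + 197)
S_64 = 64/2 × 205 = 6560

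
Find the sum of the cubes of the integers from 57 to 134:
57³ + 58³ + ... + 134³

Use ∑_{k=1}^{n} k³ = [n(n+1)/2]², then subtract the first 56 terms.
∑_{k=1}^{134} k³ = [134×135/2]² = 9045² = 81812025
∑_{k=1}^{56} k³ = [56×57/2]² = 1596² = 2547216
∑_{k=57}^{134} k³ = 81812025 - 2547216 = 79264809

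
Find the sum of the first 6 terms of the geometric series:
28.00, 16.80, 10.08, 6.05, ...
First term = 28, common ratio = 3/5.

Sₙ = a(1 - rⁿ) / (1 - r)
S_6 = 28(1 - (3/5)^6) / (1 - (3/5))
S_6 = 28(1 - (729/15625)) / (2/5)
S_6 = 208544/3125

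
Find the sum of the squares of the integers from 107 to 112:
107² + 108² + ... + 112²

Use ∑_{k=1}^{n} k² = n(n+1)(2n+1)/6, then subtract the first 106 terms.
∑_{k=1}^{112} k² = 112×113×225/6 = 474600
∑_{k=1}^{106} k² = 106×107×213/6 = 402641
∑_{k=107}^{112} k² = 474600 - 402641 = 71959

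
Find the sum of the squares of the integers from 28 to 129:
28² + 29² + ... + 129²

Use ∑_{k=1}^{n} k² = n(n+1)(2n+1)/6, then subtract the first 27 terms.
∑_{k=1}^{129} k² = 129×130×259/6 = 723905
∑_{k=1}^{27} k² = 27×28×55/6 = 6930
∑_{k=28}^{129} k² = 723905 - 6930 = 716975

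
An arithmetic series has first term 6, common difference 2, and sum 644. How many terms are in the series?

Using S = n/2 × [2a + (n-1)d]
644 = n/2 × [2(6) + (n-1)(2)]
644 = n/2 × [12 + 2n - 2]
1288 = n × [10 + 2n]
2n² + (10)n - 1288 = 0
Discriminant: Δ = (10)² - 4(2)(-1288) = 100 + 10304 = 10404
√Δ = 102
n = [-(10) + √Δ] / (2·2) = (-10 + 102) / 4 = 92 / 4 = 23
(The negative root is discarded since n must be a positive integer.)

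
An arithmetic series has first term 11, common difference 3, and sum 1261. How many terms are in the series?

Using S = n/2 × [2a + (n-1)d]
1261 = n/2 × [2(11) + (n-1)(3)]
1261 = n/2 × [22 + 3n - 3]
2522 = n × [19 + 3n]
3n² + (19)n - 2522 = 0
Discriminant: Δ = (19)² - 4(3)(-2522) = 361 + 30264 = 30625
√Δ = 175
n = [-(19) + √Δ] / (2·3) = (-19 + 175) / 6 = 156 / 6 = 26
(The negative root is discarded since n must be a positive integer.)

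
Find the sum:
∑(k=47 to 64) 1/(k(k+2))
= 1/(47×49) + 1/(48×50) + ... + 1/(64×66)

Partial fractions: 1/(k(k+2)) = (1/2)[1/k - 1/(k+2)]
Telescoping leaves the first two and last two terms:
= (1/2)[1/47 + 1/48 - 1/65 - 1/66]
= 6223/1075360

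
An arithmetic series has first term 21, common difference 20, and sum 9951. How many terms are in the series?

Using S = n/2 × [2a + (n-1)d]
9951 = n/2 × [2(21) + (n-1)(20)]
9951 = n/2 × [42 + 20n - 20]
19902 = n × [22 + 20n]
20n² + (22)n - 19902 = 0
Discriminant: Δ = (22)² - 4(20)(-19902) = 484 + 1592160 = 1592644
√Δ = 1262
n = [-(22) + √Δ] / (2·20) = (-22 + 1262) / 40 = 1240 / 40 = 31
(The negative root is discarded since n must be a positive integer.)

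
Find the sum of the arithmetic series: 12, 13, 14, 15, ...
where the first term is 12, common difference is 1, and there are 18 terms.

Sₙ = n/2 × (first + last)
Last term = a + (n-1)d = 12 + (18-1)×1 = 29
S_18 = 18/2 × (12 + 29)
S_18 = 18/2 × 41 = 369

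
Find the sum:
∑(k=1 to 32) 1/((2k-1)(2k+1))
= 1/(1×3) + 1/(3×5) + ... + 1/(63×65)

Partial fractions: 1/((2k-1)(2k+1)) = (1/2)[1/(2k-1) - 1/(2k+1)]
The series telescopes:
= (1/2)[1/1 - 1/65]
= 32/65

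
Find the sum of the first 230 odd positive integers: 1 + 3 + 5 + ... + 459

Sum of first n odd numbers = n²
= 230²
= 52900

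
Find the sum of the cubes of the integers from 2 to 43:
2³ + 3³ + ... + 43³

Use ∑_{k=1}^{n} k³ = [n(n+1)/2]², then subtract the first 1 terms.
∑_{k=1}^{43} k³ = [43×44/2]² = 946² = 894916
∑_{k=1}^{1} k³ = [1×2/2]² = 1² = 1
∑_{k=2}^{43} k³ = 894916 - 1 = 894915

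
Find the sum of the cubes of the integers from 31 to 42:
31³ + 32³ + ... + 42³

Use ∑_{k=1}^{n} k³ = [n(n+1)/2]², then subtract the first 30 terms.
∑_{k=1}^{42} k³ = [42×43/2]² = 903² = 815409
∑_{k=1}^{30} k³ = [30×31/2]² = 465² = 216225
∑_{k=31}^{42} k³ = 815409 - 216225 = 599184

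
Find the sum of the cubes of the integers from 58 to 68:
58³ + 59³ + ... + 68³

Use ∑_{k=1}^{n} k³ = [n(n+1)/2]², then subtract the first 57 terms.
∑_{k=1}^{68} k³ = [68×69/2]² = 2346² = 5503716
∑_{k=1}^{57} k³ = [57×58/2]² = 1653² = 2732409
∑_{k=58}^{68} k³ = 5503716 - 2732409 = 2771307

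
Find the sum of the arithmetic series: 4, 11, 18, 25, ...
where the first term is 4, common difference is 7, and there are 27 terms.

Sₙ = n/2 × (first + last)
Last term = a + (n-1)d = 4 + (27-1)×7 = 186
S_27 = 27/2 × (4 + 186)
S_27 = 27/2 × 190 = 2565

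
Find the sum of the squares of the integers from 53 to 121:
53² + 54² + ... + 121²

Use ∑_{k=1}^{n} k² = n(n+1)(2n+1)/6, then subtract the first 52 terms.
∑_{k=1}^{121} k² = 121×122×243/6 = 597861
∑_{k=1}^{52} k² = 52×53×105/6 = 48230
∑_{k=53}^{121} k² = 597861 - 48230 = 549631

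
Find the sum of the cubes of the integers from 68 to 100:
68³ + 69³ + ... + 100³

Use ∑_{k=1}^{n} k³ = [n(n+1)/2]², then subtract the first 67 terms.
∑_{k=1}^{100} k³ = [100×101/2]² = 5050² = 25502500
∑_{k=1}^{67} k³ = [67×68/2]² = 2278² = 5189284
∑_{k=68}^{100} k³ = 25502500 - 5189284 = 20313216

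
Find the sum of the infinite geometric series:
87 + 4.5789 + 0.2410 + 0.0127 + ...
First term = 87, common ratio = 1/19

For |r| < 1, S = a / (1 - r)
S = 87 / (1 - (1/19))
S = 87 / (18/19)
S = 551/6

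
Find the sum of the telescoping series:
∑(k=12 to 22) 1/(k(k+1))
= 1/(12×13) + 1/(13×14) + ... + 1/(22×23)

Partial fractions: 1/(k(k+1)) = 1/k - 1/(k+1)
The series telescopes:
= (1/12 - 1/13) + (1/13 - 1/14) + ... + (1/22 - 1/23)
= 1/12 - 1/23
= 11/276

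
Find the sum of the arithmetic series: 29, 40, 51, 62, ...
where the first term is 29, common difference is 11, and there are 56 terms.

Sₙ = n/2 × (first + last)
Last term = a + (n-1)d = 29 + (56-1)×11 = 634
S_56 = 56/2 × (29 + 634)
S_56 = 56/2 × 663 = 18564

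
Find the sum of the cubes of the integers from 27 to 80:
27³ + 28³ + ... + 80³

Use ∑_{k=1}^{n} k³ = [n(n+1)/2]², then subtract the first 26 terms.
∑_{k=1}^{80} k³ = [80×81/2]² = 3240² = 10497600
∑_{k=1}^{26} k³ = [26×27/2]² = 351² = 123201
∑_{k=27}^{80} k³ = 10497600 - 123201 = 10374399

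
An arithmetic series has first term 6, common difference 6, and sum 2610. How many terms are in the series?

Using S = n/2 × [2a + (n-1)d]
2610 = n/2 × [2(6) + (n-1)(6)]
2610 = n/2 × [12 + 6n - 6]
5220 = n × [6 + 6n]
6n² + (6)n - 5220 = 0
Discriminant: Δ = (6)² - 4(6)(-5220) = 36 + 125280 = 125316
√Δ = 354
n = [-(6) + √Δ] / (2·6) = (-6 + 354) / 12 = 348 / 12 = 29
(The negative root is discarded since n must be a positive integer.)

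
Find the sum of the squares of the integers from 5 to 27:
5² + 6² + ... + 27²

Use ∑_{k=1}^{n} k² = n(n+1)(2n+1)/6, then subtract the first 4 terms.
∑_{k=1}^{27} k² = 27×28×55/6 = 6930
∑_{k=1}^{4} k² = 4×5×9/6 = 30
∑_{k=5}^{27} k² = 6930 - 30 = 6900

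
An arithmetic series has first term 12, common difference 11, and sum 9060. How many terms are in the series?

Using S = n/2 × [2a + (n-1)d]
9060 = n/2 × [2(12) + (n-1)(11)]
9060 = n/2 × [24 + 11n - 11]
18120 = n × [13 + 11n]
11n² + (13)n - 18120 = 0
Discriminant: Δ = (13)² - 4(11)(-18120) = 169 + 797280 = 797449
√Δ = 893
n = [-(13) + √Δ] / (2·11) = (-13 + 893) / 22 = 880 / 22 = 40
(The negative root is discarded since n must be a positive integer.)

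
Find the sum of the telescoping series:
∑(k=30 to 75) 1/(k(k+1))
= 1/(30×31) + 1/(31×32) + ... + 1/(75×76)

Partial fractions: 1/(k(k+1)) = 1/k - 1/(k+1)
The series telescopes:
= (1/30 - 1/31) + (1/31 - 1/32) + ... + (1/75 - 1/76)
= 1/30 - 1/76
= 23/1140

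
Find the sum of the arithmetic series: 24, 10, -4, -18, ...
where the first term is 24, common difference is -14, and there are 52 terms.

Sₙ = n/2 × (first + last)
Last term = a + (n-1)d = 24 + (52-1)×(-14) = -690
S_52 = 52/2 × (24 + (-690))
S_52 = 52/2 × (-666) = -17316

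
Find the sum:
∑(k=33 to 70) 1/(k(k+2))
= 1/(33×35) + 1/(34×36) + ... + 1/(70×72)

Partial fractions: 1/(k(k+2)) = (1/2)[1/k - 1/(k+2)]
Telescoping leaves the first two and last two terms:
= (1/2)[1/33 + 1/34 - 1/71 - 1/72]
= 30343/1911888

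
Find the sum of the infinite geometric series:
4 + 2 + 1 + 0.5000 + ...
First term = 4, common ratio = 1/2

For |r| < 1, S = a / (1 - r)
S = 4 / (1 - (1/2))
S = 4 / (1/2)
S = 8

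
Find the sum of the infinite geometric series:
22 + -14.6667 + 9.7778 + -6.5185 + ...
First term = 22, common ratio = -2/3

For |r| < 1, S = a / (1 - r)
S = 22 / (1 - (-2/3))
S = 22 / (5/3)
S = 66/5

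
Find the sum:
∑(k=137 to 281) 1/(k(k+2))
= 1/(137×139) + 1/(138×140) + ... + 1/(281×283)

Partial fractions: 1/(k(k+2)) = (1/2)[1/k - 1/(k+2)]
Telescoping leaves the first two and last two terms:
= (1/2)[1/137 + 1/138 - 1/282 - 1/283]
= 156455/41911451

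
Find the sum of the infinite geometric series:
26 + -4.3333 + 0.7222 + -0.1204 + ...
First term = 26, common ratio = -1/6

For |r| < 1, S = a / (1 - r)
S = 26 / (1 - (-1/6))
S = 26 / (7/6)
S = 156/7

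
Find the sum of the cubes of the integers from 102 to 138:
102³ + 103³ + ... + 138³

Use ∑_{k=1}^{n} k³ = [n(n+1)/2]², then subtract the first 101 terms.
∑_{k=1}^{138} k³ = [138×139/2]² = 9591² = 91987281
∑_{k=1}^{101} k³ = [101×102/2]² = 5151² = 26532801
∑_{k=102}^{138} k³ = 91987281 - 26532801 = 65454480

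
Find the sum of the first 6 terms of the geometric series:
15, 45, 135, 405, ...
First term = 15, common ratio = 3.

Sₙ = a(1 - rⁿ) / (1 - r)
S_6 = 15(1 - 3^6) / (1 - 3)
S_6 = 15(1 - 729) / (-2)
S_6 = 5460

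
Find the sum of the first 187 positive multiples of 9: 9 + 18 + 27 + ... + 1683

Factor out 9: = 9(1 + 2 + ... + 187) = 9 × n(n+1)/2
= 9 × 187×188/2
= 9 × 17578
= 158202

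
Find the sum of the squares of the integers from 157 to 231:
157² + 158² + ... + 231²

Use ∑_{k=1}^{n} k² = n(n+1)(2n+1)/6, then subtract the first 156 terms.
∑_{k=1}^{231} k² = 231×232×463/6 = 4135516
∑_{k=1}^{156} k² = 156×157×313/6 = 1277666
∑_{k=157}^{231} k² = 4135516 - 1277666 = 2857850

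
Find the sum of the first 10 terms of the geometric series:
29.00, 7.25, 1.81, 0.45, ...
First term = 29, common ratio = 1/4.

Sₙ = a(1 - rⁿ) / (1 - r)
S_10 = 29(1 - (1/4)^10) / (1 - (1/4))
S_10 = 29(1 - (1/1048576)) / (3/4)
S_10 = 10136225/262144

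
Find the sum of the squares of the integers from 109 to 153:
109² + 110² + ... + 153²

Use ∑_{k=1}^{n} k² = n(n+1)(2n+1)/6, then subtract the first 108 terms.
∑_{k=1}^{153} k² = 153×154×307/6 = 1205589
∑_{k=1}^{108} k² = 108×109×217/6 = 425754
∑_{k=109}^{153} k² = 1205589 - 425754 = 779835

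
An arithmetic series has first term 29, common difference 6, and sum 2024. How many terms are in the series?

Using S = n/2 × [2a + (n-1)d]
2024 = n/2 × [2(29) + (n-1)(6)]
2024 = n/2 × [58 + 6n - 6]
4048 = n × [52 + 6n]
6n² + (52)n - 4048 = 0
Discriminant: Δ = (52)² - 4(6)(-4048) = 2704 + 97152 = 99856
√Δ = 316
n = [-(52) + √Δ] / (2·6) = (-52 + 316) / 12 = 264 / 12 = 22
(The negative root is discarded since n must be a positive integer.)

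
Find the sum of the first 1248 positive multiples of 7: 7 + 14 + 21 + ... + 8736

Factor out 7: = 7(1 + 2 + ... + 1248) = 7 × n(n+1)/2
= 7 × 1248×1249/2
= 7 × 779376
= 5455632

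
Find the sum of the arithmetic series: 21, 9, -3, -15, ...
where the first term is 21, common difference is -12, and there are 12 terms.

Sₙ = n/2 × (first + last)
Last term = a + (n-1)d = 21 + (12-1)×(-12) = -111
S_12 = 12/2 × (21 + (-111))
S_12 = 12/2 × (-90) = -540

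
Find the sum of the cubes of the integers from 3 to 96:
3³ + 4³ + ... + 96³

Use ∑_{k=1}^{n} k³ = [n(n+1)/2]², then subtract the first 2 terms.
∑_{k=1}^{96} k³ = [96×97/2]² = 4656² = 21678336
∑_{k=1}^{2} k³ = [2×3/2]² = 3² = 9
∑_{k=3}^{96} k³ = 21678336 - 9 = 21678327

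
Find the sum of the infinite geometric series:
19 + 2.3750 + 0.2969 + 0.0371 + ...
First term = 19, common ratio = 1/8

For |r| < 1, S = a / (1 - r)
S = 19 / (1 - (1/8))
S = 19 / (7/8)
S = 152/7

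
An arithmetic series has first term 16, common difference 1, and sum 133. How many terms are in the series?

Using S = n/2 × [2a + (n-1)d]
133 = n/2 × [2(16) + (n-1)(1)]
133 = n/2 × [32 + 1n - 1]
266 = n × [31 + 1n]
1n² + (31)n - 266 = 0
Discriminant: Δ = (31)² - 4(1)(-266) = 961 + 1064 = 2025
√Δ = 45
n = [-(31) + √Δ] / (2·1) = (-31 + 45) / 2 = 14 / 2 = 7
(The negative root is discarded since n must be a positive integer.)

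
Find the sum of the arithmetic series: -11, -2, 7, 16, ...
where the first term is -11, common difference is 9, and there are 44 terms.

Sₙ = n/2 × (first + last)
Last term = a + (n-1)d = -11 + (44-1)×9 = 376
S_44 = 44/2 × (-11 + 376)
S_44 = 44/2 × 365 = 8030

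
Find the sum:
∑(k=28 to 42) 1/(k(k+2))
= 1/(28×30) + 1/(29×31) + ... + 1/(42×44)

Partial fractions: 1/(k(k+2)) = (1/2)[1/k - 1/(k+2)]
Telescoping leaves the first two and last two terms:
= (1/2)[1/28 + 1/29 - 1/43 - 1/44]
= 2325/192038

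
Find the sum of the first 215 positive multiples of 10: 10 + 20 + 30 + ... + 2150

Factor out 10: = 10(1 + 2 + ... + 215) = 10 × n(n+1)/2
= 10 × 215×216/2
= 10 × 23220
= 232200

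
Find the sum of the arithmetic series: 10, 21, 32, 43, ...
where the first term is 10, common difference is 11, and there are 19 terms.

Sₙ = n/2 × (first + last)
Last term = a + (n-1)d = 10 + (19-1)×11 = 208
S_19 = 19/2 × (10 + 208)
S_19 = 19/2 × 218 = 2071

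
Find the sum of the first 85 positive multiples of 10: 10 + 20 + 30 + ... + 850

Factor out 10: = 10(1 + 2 + ... + 85) = 10 × n(n+1)/2
= 10 × 85×86/2
= 10 × 3655
= 36550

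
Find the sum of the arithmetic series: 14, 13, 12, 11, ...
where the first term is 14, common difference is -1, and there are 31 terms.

Sₙ = n/2 × (first + last)
Last term = a + (n-1)d = 14 + (31-1)×(-1) = -16
S_31 = 31/2 × (14 + (-16))
S_31 = 31/2 × (-2) = -31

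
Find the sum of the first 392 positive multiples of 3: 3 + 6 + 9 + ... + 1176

Factor out 3: = 3(1 + 2 + ... + 392) = 3 × n(n+1)/2
= 3 × 392×393/2
= 3 × 77028
= 231084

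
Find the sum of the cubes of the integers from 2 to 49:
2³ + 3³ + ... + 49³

Use ∑_{k=1}^{n} k³ = [n(n+1)/2]², then subtract the first 1 terms.
∑_{k=1}^{49} k³ = [49×50/2]² = 1225² = 1500625
∑_{k=1}^{1} k³ = [1×2/2]² = 1² = 1
∑_{k=2}^{49} k³ = 1500625 - 1 = 1500624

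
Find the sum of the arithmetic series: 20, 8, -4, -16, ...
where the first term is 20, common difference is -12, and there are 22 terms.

Sₙ = n/2 × (first + last)
Last term = a + (n-1)d = 20 + (22-1)×(-12) = -232
S_22 = 22/2 × (20 + (-232))
S_22 = 22/2 × (-212) = -2332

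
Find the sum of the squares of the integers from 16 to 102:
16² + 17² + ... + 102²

Use ∑_{k=1}^{n} k² = n(n+1)(2n+1)/6, then subtract the first 15 terms.
∑_{k=1}^{102} k² = 102×103×205/6 = 358955
∑_{k=1}^{15} k² = 15×16×31/6 = 1240
∑_{k=16}^{102} k² = 358955 - 1240 = 357715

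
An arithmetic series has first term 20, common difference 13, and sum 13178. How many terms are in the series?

Using S = n/2 × [2a + (n-1)d]
13178 = n/2 × [2(20) + (n-1)(13)]
13178 = n/2 × [40 + 13n - 13]
26356 = n × [27 + 13n]
13n² + (27)n - 26356 = 0
Discriminant: Δ = (27)² - 4(13)(-26356) = 729 + 1370512 = 1371241
√Δ = 1171
n = [-(27) + √Δ] / (2·13) = (-27 + 1171) / 26 = 1144 / 26 = 44
(The negative root is discarded since n must be a positive integer.)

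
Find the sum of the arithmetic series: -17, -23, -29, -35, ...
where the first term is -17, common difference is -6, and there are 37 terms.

Sₙ = n/2 × (first + last)
Last term = a + (n-1)d = -17 + (37-1)×(-6) = -233
S_37 = 37/2 × (-17 + (-233))
S_37 = 37/2 × (-250) = -4625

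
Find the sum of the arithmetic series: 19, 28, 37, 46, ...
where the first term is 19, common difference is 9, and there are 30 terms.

Sₙ = n/2 × (first + last)
Last term = a + (n-1)d = 19 + (30-1)×9 = 280
S_30 = 30/2 × (19 + 280)
S_30 = 30/2 × 299 = 4485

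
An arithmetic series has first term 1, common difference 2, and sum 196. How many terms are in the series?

Using S = n/2 × [2a + (n-1)d]
196 = n/2 × [2(1) + (n-1)(2)]
196 = n/2 × [2 + 2n - 2]
392 = n × [0 + 2n]
2n² + (0)n - 392 = 0
Discriminant: Δ = (0)² - 4(2)(-392) = 0 + 3136 = 3136
√Δ = 56
n = [-(0) + √Δ] / (2·2) = (0 + 56) / 4 = 56 / 4 = 14
(The negative root is discarded since n must be a positive integer.)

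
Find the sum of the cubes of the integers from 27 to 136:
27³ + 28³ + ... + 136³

Use ∑_{k=1}^{n} k³ = [n(n+1)/2]², then subtract the first 26 terms.
∑_{k=1}^{136} k³ = [136×137/2]² = 9316² = 86787856
∑_{k=1}^{26} k³ = [26×27/2]² = 351² = 123201
∑_{k=27}^{136} k³ = 86787856 - 123201 = 86664655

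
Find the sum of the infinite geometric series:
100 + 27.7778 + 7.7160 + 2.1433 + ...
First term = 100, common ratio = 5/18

For |r| < 1, S = a / (1 - r)
S = 100 / (1 - (5/18))
S = 100 / (13/18)
S = 1800/13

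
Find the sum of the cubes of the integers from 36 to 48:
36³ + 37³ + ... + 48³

Use ∑_{k=1}^{n} k³ = [n(n+1)/2]², then subtract the first 35 terms.
∑_{k=1}^{48} k³ = [48×49/2]² = 1176² = 1382976
∑_{k=1}^{35} k³ = [35×36/2]² = 630² = 396900
∑_{k=36}^{48} k³ = 1382976 - 396900 = 986076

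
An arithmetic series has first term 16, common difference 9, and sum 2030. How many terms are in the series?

Using S = n/2 × [2a + (n-1)d]
2030 = n/2 × [2(16) + (n-1)(9)]
2030 = n/2 × [32 + 9n - 9]
4060 = n × [23 + 9n]
9n² + (23)n - 4060 = 0
Discriminant: Δ = (23)² - 4(9)(-4060) = 529 + 146160 = 146689
√Δ = 383
n = [-(23) + √Δ] / (2·9) = (-23 + 383) / 18 = 360 / 18 = 20
(The negative root is discarded since n must be a positive integer.)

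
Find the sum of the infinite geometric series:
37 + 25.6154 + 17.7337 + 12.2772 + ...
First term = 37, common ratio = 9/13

For |r| < 1, S = a / (1 - r)
S = 37 / (1 - (9/13))
S = 37 / (4/13)
S = 481/4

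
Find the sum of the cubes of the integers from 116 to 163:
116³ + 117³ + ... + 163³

Use ∑_{k=1}^{n} k³ = [n(n+1)/2]², then subtract the first 115 terms.
∑_{k=1}^{163} k³ = [163×164/2]² = 13366² = 178649956
∑_{k=1}^{115} k³ = [115×116/2]² = 6670² = 44488900
∑_{k=116}^{163} k³ = 178649956 - 44488900 = 134161056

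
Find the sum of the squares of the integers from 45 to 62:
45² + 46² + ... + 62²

Use ∑_{k=1}^{n} k² = n(n+1)(2n+1)/6, then subtract the first 44 terms.
∑_{k=1}^{62} k² = 62×63×125/6 = 81375
∑_{k=1}^{44} k² = 44×45×89/6 = 29370
∑_{k=45}^{62} k² = 81375 - 29370 = 52005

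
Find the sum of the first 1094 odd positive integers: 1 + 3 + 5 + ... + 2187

Sum of first n odd numbers = n²
= 1094²
= 1196836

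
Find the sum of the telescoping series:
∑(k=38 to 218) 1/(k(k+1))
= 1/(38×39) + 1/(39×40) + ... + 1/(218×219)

Partial fractions: 1/(k(k+1)) = 1/k - 1/(k+1)
The series telescopes:
= (1/38 - 1/39) + (1/39 - 1/40) + ... + (1/218 - 1/219)
= 1/38 - 1/219
= 181/8322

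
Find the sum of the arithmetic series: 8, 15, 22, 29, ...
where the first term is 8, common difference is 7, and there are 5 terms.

Sₙ = n/2 × (first + last)
Last term = a + (n-1)d = 8 + (5-1)×7 = 36
S_5 = 5/2 × (8 + 36)
S_5 = 5/2 × 44 = 110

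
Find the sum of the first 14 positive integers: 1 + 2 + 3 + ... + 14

Formula: ∑k = n(n+1)/2
= 14×15/2
= 210/2
= 105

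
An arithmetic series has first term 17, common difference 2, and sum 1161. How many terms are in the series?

Using S = n/2 × [2a + (n-1)d]
1161 = n/2 × [2(17) + (n-1)(2)]
1161 = n/2 × [34 + 2n - 2]
2322 = n × [32 + 2n]
2n² + (32)n - 2322 = 0
Discriminant: Δ = (32)² - 4(2)(-2322) = 1024 + 18576 = 19600
√Δ = 140
n = [-(32) + √Δ] / (2·2) = (-32 + 140) / 4 = 108 / 4 = 27
(The negative root is discarded since n must be a positive integer.)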